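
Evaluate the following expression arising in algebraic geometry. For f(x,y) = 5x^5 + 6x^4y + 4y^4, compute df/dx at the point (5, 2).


df/dx = 5*5*x^4 + 4*6*x^3*y
At (5,2): 5*5*5^4 + 4*6*5^3*2
= 15625 + 6000
= 21625

21625


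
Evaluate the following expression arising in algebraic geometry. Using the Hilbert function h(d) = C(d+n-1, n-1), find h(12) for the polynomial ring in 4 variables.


The Hilbert function for the polynomial ring in 4 variables is:
h(d) = C(d+n-1, n-1)
h(12) = C(12+4-1, 4-1) = C(15, 3)
= 15! / (3! * 12!)
= 455

455


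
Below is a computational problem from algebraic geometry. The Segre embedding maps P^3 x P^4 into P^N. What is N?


The Segre embedding maps P^m x P^n into P^N via
all products of coordinates from each factor.
N = (m+1)(n+1) - 1
N = (3+1)(4+1) - 1
N = 4*5 - 1
N = 20 - 1 = 19

19


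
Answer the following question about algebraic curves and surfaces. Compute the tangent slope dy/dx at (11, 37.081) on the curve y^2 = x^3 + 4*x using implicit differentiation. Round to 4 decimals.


Using implicit differentiation of y^2 = x^3 + 4*x:
2y * dy/dx = 3x^2 + 4
dy/dx = (3x^2 + 4)/(2y)
Numerator: 3*11^2 + 4 = 367
Denominator: 2*37.081 = 74.162
dy/dx = 367/74.162 = 4.9486

4.9486


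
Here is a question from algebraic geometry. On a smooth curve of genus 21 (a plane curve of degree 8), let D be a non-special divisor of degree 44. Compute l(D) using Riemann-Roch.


First, compute the genus of a smooth plane curve of degree 8:
g = (d-1)(d-2)/2 = (8-1)(8-2)/2 = 21
For a non-special divisor D (i.e., h^1(D) = 0), Riemann-Roch gives:
l(D) = deg(D) - g + 1
Since deg(D) = 44 >= 2g - 1 = 41, D is non-special.
l(D) = 44 - 21 + 1 = 24

24


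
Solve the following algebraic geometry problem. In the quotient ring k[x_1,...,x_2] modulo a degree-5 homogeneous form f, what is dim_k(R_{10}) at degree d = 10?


For R = k[x_1,...,x_n]/(f) with f homogeneous of degree e:
The Hilbert series is (1 - t^e)/(1 - t)^n.
So h(d) = C(d+n-1, n-1) - C(d-e+n-1, n-1) for d >= e.
With n=2, e=5, d=10:
C(10+2-1, 2-1) = C(11, 1) = 11
C(10-5+2-1, 2-1) = C(6, 1) = 6
h(10) = 11 - 6 = 5

5


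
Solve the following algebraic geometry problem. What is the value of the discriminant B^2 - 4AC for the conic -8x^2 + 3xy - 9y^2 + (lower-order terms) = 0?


The discriminant of a conic Ax^2 + Bxy + Cy^2 + ... = 0 is B^2 - 4AC.
B^2 = 3^2 = 9
4AC = 4*(-8)*(-9) = 288
Discriminant = 9 - 288 = -279

-279


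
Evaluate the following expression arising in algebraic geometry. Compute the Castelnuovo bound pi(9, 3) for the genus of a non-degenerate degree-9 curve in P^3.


Castelnuovo's bound: write d - 1 = m(r-1) + epsilon with 0 <= epsilon < r-1.
d - 1 = 9 - 1 = 8
r - 1 = 3 - 1 = 2
8 = 4*2 + 0, so m = 4, epsilon = 0
pi(d, r) = m(m-1)(r-1)/2 + m*epsilon
= 4*3*2/2 + 4*0
= 24/2 + 0
= 12 + 0 = 12

12


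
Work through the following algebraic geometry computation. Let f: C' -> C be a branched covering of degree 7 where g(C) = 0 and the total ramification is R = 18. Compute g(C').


Riemann-Hurwitz formula: 2g' - 2 = d(2g - 2) + R
Given: d = 7, g = 0, R = 18
2g' - 2 = 7*(2*0 - 2) + 18
2g' - 2 = 7*(-2) + 18
2g' - 2 = -14 + 18 = 4
2g' = 6
g' = 3

3


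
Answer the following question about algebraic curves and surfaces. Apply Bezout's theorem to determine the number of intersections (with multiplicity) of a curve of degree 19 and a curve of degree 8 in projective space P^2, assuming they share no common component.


Bezout's theorem states the intersection count equals the product of degrees.
Intersection count = 19 * 8 = 152

152


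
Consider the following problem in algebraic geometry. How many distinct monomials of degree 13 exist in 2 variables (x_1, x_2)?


The number of degree-13 monomials in 2 variables is C(d+n-1, n-1).
= C(13+2-1, 2-1) = C(14, 1)
= 14

14


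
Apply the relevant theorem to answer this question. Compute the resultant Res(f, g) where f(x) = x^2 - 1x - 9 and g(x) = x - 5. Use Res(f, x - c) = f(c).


For Res(f, x - c), we evaluate f at x = c.
f(5) = 5^2 - 1*5 - 9
= 25 - 5 - 9
= 20 - 9 = 11
Res(f, g) = 11

11


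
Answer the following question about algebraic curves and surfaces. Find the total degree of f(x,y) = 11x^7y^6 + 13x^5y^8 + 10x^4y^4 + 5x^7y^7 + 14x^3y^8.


Examine each term for its total degree (sum of exponents).
  Term '11x^7y^6' has total degree 7+6 = 13.
  Term '13x^5y^8' has total degree 5+8 = 13.
  Term '10x^4y^4' has total degree 4+4 = 8.
  Term '5x^7y^7' has total degree 7+7 = 14.
  Term '14x^3y^8' has total degree 3+8 = 11.
The maximum total degree among all terms is 14.

14


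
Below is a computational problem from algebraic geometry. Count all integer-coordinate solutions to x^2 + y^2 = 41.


Systematically check integer values of x where x^2 <= 41.
For each valid x, check if 41 - x^2 is a perfect square.
x=4: 41 - 16 = 25, sqrt = 5 (valid)
x=5: 41 - 25 = 16, sqrt = 4 (valid)
Total integer solutions found: 8

8


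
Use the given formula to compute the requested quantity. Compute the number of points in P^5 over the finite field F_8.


P^5(F_8) has (q^(n+1) - 1)/(q - 1) points.
= 8^5 + 8^4 + 8^3 + 8^2 + 8^1 + 8^0
= 32768 + 4096 + 512 + 64 + 8 + 1
= 37449

37449


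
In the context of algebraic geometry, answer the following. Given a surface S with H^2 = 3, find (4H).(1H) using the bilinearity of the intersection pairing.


Using bilinearity of the intersection pairing on a surface S:
(aH).(bH) = ab * (H.H)
We have H^2 = 3.
D.E = (4H).(1H) = 4*1*3
= 4*3
= 12

12


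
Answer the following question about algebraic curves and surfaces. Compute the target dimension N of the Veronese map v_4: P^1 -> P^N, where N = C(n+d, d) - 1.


The Veronese embedding v_d: P^n -> P^N maps each point to all
degree-d monomials in n+1 homogeneous coordinates.
N = C(n+d, d) - 1
N = C(1+4, 4) - 1
N = C(5, 4) - 1
C(5, 4) = 5
N = 5 - 1 = 4

4


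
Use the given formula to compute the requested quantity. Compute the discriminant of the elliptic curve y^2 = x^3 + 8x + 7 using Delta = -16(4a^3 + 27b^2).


Compute each component:
4a^3 = 4*8^3 = 4*512 = 2048
27b^2 = 27*7^2 = 27*49 = 1323
4a^3 + 27b^2 = 2048 + 1323 = 3371
Delta = -16*3371 = -53936

-53936


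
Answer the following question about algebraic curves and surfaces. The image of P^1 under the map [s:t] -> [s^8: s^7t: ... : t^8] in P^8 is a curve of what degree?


The rational normal curve in P^8 is the image of P^1 under the 8-uple Veronese.
A general hyperplane in P^8 pulls back to a degree-8 form on P^1, which has 8 zeros,
so the curve meets a general hyperplane in 8 points. Degree = 8.

8


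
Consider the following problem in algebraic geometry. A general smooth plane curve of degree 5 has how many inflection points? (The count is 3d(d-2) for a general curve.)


For a general smooth plane curve C of degree d, the inflection points are
the intersection of C with its Hessian curve, which has degree 3(d-2).
By Bezout, the total intersection number is d * 3(d-2) = 5 * 9 = 45.
For a general curve every flex is ordinary, so each contributes
multiplicity 1 to C·Hess(C), and the number of distinct inflection
points is 3d(d-2).
Inflection points = 3*5*(5-2) = 3*5*3 = 45

45


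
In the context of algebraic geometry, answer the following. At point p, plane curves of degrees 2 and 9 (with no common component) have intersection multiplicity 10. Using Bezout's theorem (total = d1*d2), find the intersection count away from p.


By Bezout's theorem, the total intersection number is d1 * d2.
Total = 2 * 9 = 18
Intersection multiplicity at p = 10
Remaining intersections = 18 - 10 = 8

8


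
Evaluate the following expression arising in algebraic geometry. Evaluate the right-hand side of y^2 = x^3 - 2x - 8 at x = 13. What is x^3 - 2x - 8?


Compute x^3 - 2x - 8 at x = 13:
x^3 = 13^3 = 2197
(-2)*x = (-2)*13 = -26
Sum: 2197 - 26 - 8 = 2163

2163


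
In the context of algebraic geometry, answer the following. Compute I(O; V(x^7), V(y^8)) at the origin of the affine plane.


The intersection multiplicity of V(x^a) and V(y^b) at the origin is:
I(O; V(x^7), V(y^8)) = dim_k(k[x,y]/(x^7, y^8))
A basis for k[x,y]/(x^7, y^8) is the set of monomials x^i * y^j
where 0 <= i < 7 and 0 <= j < 8.
The number of such monomials is 7 * 8 = 56

56


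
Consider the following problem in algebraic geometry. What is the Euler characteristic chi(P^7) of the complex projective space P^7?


The complex projective space P^7 has one cell in each even real dimension 0, 2, ..., 14.
The cohomology groups are H^{2k}(P^7) = Z for k = 0,...,7, and 0 otherwise.
Euler characteristic = sum of Betti numbers = 1 per even-dimensional cohomology group.
chi(P^7) = 7 + 1 = 8

8


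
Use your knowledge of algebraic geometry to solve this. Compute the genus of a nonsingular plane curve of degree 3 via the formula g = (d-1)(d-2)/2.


Using the genus formula for smooth plane curves:
g = (d-1)(d-2)/2
g = (3-1)(3-2)/2
g = 2*1/2
g = 2/2 = 1

1


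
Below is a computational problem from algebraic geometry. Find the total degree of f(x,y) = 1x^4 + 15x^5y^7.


Examine each term for its total degree (sum of exponents).
  Term '1x^4' has total degree 4+0 = 4.
  Term '15x^5y^7' has total degree 5+7 = 12.
The maximum total degree among all terms is 12.

12


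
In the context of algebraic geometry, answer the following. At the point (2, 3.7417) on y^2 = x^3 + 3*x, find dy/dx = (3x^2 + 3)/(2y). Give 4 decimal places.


Using implicit differentiation of y^2 = x^3 + 3*x:
2y * dy/dx = 3x^2 + 3
dy/dx = (3x^2 + 3)/(2y)
Numerator: 3*2^2 + 3 = 15
Denominator: 2*3.7417 = 7.4834
dy/dx = 15/7.4834 = 2.0044

2.0044


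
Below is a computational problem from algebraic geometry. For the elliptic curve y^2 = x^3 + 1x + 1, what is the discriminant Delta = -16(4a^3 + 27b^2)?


Compute each component:
4a^3 = 4*1^3 = 4*1 = 4
27b^2 = 27*1^2 = 27*1 = 27
4a^3 + 27b^2 = 4 + 27 = 31
Delta = -16*31 = -496

-496


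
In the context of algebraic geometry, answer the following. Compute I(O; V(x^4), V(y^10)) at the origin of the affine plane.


The intersection multiplicity of V(x^a) and V(y^b) at the origin is:
I(O; V(x^4), V(y^10)) = dim_k(k[x,y]/(x^4, y^10))
A basis for k[x,y]/(x^4, y^10) is the set of monomials x^i * y^j
where 0 <= i < 4 and 0 <= j < 10.
The number of such monomials is 4 * 10 = 40

40


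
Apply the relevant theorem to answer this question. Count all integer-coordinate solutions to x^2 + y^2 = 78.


Systematically check integer values of x where x^2 <= 78.
For each valid x, check if 78 - x^2 is a perfect square.
Total integer solutions found: 0

0


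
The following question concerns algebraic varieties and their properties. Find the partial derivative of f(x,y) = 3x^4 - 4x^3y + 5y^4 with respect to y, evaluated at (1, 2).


df/dy = (-4)*x^3 + 4*5*y^3
At (1,2): (-4)*1^3 + 4*5*2^3
= -4 + 160
= 156

156


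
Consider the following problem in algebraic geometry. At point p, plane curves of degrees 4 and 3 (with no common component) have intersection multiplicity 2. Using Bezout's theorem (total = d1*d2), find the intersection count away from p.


By Bezout's theorem, the total intersection number is d1 * d2.
Total = 4 * 3 = 12
Intersection multiplicity at p = 2
Remaining intersections = 12 - 2 = 10

10


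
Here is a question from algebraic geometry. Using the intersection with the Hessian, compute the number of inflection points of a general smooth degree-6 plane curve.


For a general smooth plane curve C of degree d, the inflection points are
the intersection of C with its Hessian curve, which has degree 3(d-2).
By Bezout, the total intersection number is d * 3(d-2) = 6 * 12 = 72.
For a general curve every flex is ordinary, so each contributes
multiplicity 1 to C·Hess(C), and the number of distinct inflection
points is 3d(d-2).
Inflection points = 3*6*(6-2) = 3*6*4 = 72

72


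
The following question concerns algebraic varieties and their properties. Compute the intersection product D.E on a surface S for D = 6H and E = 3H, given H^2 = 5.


Using bilinearity of the intersection pairing on a surface S:
(aH).(bH) = ab * (H.H)
We have H^2 = 5.
D.E = (6H).(3H) = 6*3*5
= 18*5
= 90

90


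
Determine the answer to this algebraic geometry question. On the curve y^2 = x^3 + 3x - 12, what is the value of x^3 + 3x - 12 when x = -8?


Compute x^3 + 3x - 12 at x = -8:
x^3 = (-8)^3 = -512
3*x = 3*(-8) = -24
Sum: -512 - 24 - 12 = -548

-548


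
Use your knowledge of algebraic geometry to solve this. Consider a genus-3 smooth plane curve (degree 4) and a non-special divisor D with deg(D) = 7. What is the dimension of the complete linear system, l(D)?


First, compute the genus of a smooth plane curve of degree 4:
g = (d-1)(d-2)/2 = (4-1)(4-2)/2 = 3
For a non-special divisor D (i.e., h^1(D) = 0), Riemann-Roch gives:
l(D) = deg(D) - g + 1
Since deg(D) = 7 >= 2g - 1 = 5, D is non-special.
l(D) = 7 - 3 + 1 = 5

5


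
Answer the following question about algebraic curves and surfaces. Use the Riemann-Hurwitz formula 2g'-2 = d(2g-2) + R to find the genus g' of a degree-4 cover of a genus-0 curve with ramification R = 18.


Riemann-Hurwitz formula: 2g' - 2 = d(2g - 2) + R
Given: d = 4, g = 0, R = 18
2g' - 2 = 4*(2*0 - 2) + 18
2g' - 2 = 4*(-2) + 18
2g' - 2 = -8 + 18 = 10
2g' = 12
g' = 6

6


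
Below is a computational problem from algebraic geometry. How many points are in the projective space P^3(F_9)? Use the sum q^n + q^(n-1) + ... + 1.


P^3(F_9) has (q^(n+1) - 1)/(q - 1) points.
= 9^3 + 9^2 + 9^1 + 9^0
= 729 + 81 + 9 + 1
= 820

820


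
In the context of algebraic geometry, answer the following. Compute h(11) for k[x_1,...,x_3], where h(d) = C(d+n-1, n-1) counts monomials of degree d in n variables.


The Hilbert function for the polynomial ring in 3 variables is:
h(d) = C(d+n-1, n-1)
h(11) = C(11+3-1, 3-1) = C(13, 2)
= 13! / (2! * 11!)
= 78

78


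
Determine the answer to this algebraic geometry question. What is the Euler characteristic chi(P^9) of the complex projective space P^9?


The complex projective space P^9 has one cell in each even real dimension 0, 2, ..., 18.
The cohomology groups are H^{2k}(P^9) = Z for k = 0,...,9, and 0 otherwise.
Euler characteristic = sum of Betti numbers = 1 per even-dimensional cohomology group.
chi(P^9) = 9 + 1 = 10

10


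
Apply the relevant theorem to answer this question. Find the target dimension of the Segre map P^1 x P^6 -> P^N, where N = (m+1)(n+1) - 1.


The Segre embedding maps P^m x P^n into P^N via
all products of coordinates from each factor.
N = (m+1)(n+1) - 1
N = (1+1)(6+1) - 1
N = 2*7 - 1
N = 14 - 1 = 13

13


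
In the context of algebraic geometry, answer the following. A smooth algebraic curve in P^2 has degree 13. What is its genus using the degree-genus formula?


Using the genus formula for smooth plane curves:
g = (d-1)(d-2)/2
g = (13-1)(13-2)/2
g = 12*11/2
g = 132/2 = 66

66


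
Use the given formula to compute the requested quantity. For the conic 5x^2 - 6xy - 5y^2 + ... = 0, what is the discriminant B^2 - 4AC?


The discriminant of a conic Ax^2 + Bxy + Cy^2 + ... = 0 is B^2 - 4AC.
B^2 = (-6)^2 = 36
4AC = 4*5*(-5) = -100
Discriminant = 36 + 100 = 136

136


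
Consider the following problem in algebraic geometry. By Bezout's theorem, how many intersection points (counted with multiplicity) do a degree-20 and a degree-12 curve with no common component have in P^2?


Bezout's theorem states the intersection count equals the product of degrees.
Intersection count = 20 * 12 = 240

240


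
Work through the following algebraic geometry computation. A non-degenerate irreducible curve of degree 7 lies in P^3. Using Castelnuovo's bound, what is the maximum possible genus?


Castelnuovo's bound: write d - 1 = m(r-1) + epsilon with 0 <= epsilon < r-1.
d - 1 = 7 - 1 = 6
r - 1 = 3 - 1 = 2
6 = 3*2 + 0, so m = 3, epsilon = 0
pi(d, r) = m(m-1)(r-1)/2 + m*epsilon
= 3*2*2/2 + 3*0
= 12/2 + 0
= 6 + 0 = 6

6


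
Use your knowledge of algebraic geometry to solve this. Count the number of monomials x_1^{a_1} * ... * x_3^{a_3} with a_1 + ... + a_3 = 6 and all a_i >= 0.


The number of degree-6 monomials in 3 variables is C(d+n-1, n-1).
= C(6+3-1, 3-1) = C(8, 2)
= 28

28


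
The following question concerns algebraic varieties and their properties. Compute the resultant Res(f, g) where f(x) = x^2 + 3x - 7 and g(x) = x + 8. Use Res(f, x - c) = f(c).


For Res(f, x - c), we evaluate f at x = c.
f(-8) = (-8)^2 + 3*(-8) - 7
= 64 - 24 - 7
= 40 - 7 = 33
Res(f, g) = 33

33


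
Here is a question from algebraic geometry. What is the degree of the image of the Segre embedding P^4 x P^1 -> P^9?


The degree of the Segre variety P^4 x P^1 is C(m+n, m).
= C(5, 4)
= 5

5


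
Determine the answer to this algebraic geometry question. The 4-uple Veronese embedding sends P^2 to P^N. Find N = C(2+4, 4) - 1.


The Veronese embedding v_d: P^n -> P^N maps each point to all
degree-d monomials in n+1 homogeneous coordinates.
N = C(n+d, d) - 1
N = C(2+4, 4) - 1
N = C(6, 4) - 1
C(6, 4) = 15
N = 15 - 1 = 14

14


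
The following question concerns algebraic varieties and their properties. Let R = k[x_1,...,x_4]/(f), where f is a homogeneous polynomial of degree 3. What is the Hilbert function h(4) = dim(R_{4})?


For R = k[x_1,...,x_n]/(f) with f homogeneous of degree e:
The Hilbert series is (1 - t^e)/(1 - t)^n.
So h(d) = C(d+n-1, n-1) - C(d-e+n-1, n-1) for d >= e.
With n=4, e=3, d=4:
C(4+4-1, 4-1) = C(7, 3) = 35
C(4-3+4-1, 4-1) = C(4, 3) = 4
h(4) = 35 - 4 = 31

31


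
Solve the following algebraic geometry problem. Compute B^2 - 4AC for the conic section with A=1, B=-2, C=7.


The discriminant of a conic Ax^2 + Bxy + Cy^2 + ... = 0 is B^2 - 4AC.
B^2 = (-2)^2 = 4
4AC = 4*1*7 = 28
Discriminant = 4 - 28 = -24

-24


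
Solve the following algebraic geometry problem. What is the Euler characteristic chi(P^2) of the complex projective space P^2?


The complex projective space P^2 has one cell in each even real dimension 0, 2, ..., 4.
The cohomology groups are H^{2k}(P^2) = Z for k = 0,...,2, and 0 otherwise.
Euler characteristic = sum of Betti numbers = 1 per even-dimensional cohomology group.
chi(P^2) = 2 + 1 = 3

3


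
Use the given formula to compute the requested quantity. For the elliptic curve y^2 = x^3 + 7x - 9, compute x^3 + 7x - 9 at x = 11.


Compute x^3 + 7x - 9 at x = 11:
x^3 = 11^3 = 1331
7*x = 7*11 = 77
Sum: 1331 + 77 - 9 = 1399

1399


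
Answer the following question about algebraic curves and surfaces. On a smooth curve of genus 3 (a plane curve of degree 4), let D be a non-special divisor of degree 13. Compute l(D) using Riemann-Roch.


First, compute the genus of a smooth plane curve of degree 4:
g = (d-1)(d-2)/2 = (4-1)(4-2)/2 = 3
For a non-special divisor D (i.e., h^1(D) = 0), Riemann-Roch gives:
l(D) = deg(D) - g + 1
Since deg(D) = 13 >= 2g - 1 = 5, D is non-special.
l(D) = 13 - 3 + 1 = 11

11


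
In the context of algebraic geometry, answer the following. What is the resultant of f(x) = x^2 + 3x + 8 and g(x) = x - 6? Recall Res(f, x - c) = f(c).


For Res(f, x - c), we evaluate f at x = c.
f(6) = 6^2 + 3*6 + 8
= 36 + 18 + 8
= 54 + 8 = 62
Res(f, g) = 62

62


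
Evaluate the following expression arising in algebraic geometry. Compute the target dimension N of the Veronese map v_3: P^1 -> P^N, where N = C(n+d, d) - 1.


The Veronese embedding v_d: P^n -> P^N maps each point to all
degree-d monomials in n+1 homogeneous coordinates.
N = C(n+d, d) - 1
N = C(1+3, 3) - 1
N = C(4, 3) - 1
C(4, 3) = 4
N = 4 - 1 = 3

3


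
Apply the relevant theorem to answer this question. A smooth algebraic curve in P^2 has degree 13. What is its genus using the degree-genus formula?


Using the genus formula for smooth plane curves:
g = (d-1)(d-2)/2
g = (13-1)(13-2)/2
g = 12*11/2
g = 132/2 = 66

66


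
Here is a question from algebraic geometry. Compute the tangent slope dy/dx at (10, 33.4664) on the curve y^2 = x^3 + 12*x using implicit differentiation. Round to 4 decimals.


Using implicit differentiation of y^2 = x^3 + 12*x:
2y * dy/dx = 3x^2 + 12
dy/dx = (3x^2 + 12)/(2y)
Numerator: 3*10^2 + 12 = 312
Denominator: 2*33.4664 = 66.9328
dy/dx = 312/66.9328 = 4.6614

4.6614


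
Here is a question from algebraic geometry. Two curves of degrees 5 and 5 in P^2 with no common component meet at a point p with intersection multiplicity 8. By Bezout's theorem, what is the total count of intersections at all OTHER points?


By Bezout's theorem, the total intersection number is d1 * d2.
Total = 5 * 5 = 25
Intersection multiplicity at p = 8
Remaining intersections = 25 - 8 = 17

17


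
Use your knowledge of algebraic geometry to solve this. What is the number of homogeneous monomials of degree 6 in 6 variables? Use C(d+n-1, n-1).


The number of degree-6 monomials in 6 variables is C(d+n-1, n-1).
= C(6+6-1, 6-1) = C(11, 5)
= 462

462


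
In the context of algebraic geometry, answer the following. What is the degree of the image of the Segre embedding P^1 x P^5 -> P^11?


The degree of the Segre variety P^1 x P^5 is C(m+n, m).
= C(6, 1)
= 6

6


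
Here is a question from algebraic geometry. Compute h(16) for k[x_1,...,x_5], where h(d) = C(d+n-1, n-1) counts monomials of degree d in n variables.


The Hilbert function for the polynomial ring in 5 variables is:
h(d) = C(d+n-1, n-1)
h(16) = C(16+5-1, 5-1) = C(20, 4)
= 20! / (4! * 16!)
= 4845

4845


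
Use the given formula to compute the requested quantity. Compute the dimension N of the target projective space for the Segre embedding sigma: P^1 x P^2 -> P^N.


The Segre embedding maps P^m x P^n into P^N via
all products of coordinates from each factor.
N = (m+1)(n+1) - 1
N = (1+1)(2+1) - 1
N = 2*3 - 1
N = 6 - 1 = 5

5


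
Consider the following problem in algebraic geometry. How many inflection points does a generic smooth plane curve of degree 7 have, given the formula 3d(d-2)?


For a general smooth plane curve C of degree d, the inflection points are
the intersection of C with its Hessian curve, which has degree 3(d-2).
By Bezout, the total intersection number is d * 3(d-2) = 7 * 15 = 105.
For a general curve every flex is ordinary, so each contributes
multiplicity 1 to C·Hess(C), and the number of distinct inflection
points is 3d(d-2).
Inflection points = 3*7*(7-2) = 3*7*5 = 105

105


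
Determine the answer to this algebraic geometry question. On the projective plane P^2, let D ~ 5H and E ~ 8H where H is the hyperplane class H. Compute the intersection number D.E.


Using bilinearity of the intersection pairing on the projective plane P^2:
(aH).(bH) = ab * (H.H)
We have H^2 = 1 (Bezout).
D.E = (5H).(8H) = 5*8*1
= 40*1
= 40

40


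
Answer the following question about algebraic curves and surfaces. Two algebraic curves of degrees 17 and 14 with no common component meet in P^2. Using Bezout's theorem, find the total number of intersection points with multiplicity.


Bezout's theorem states the intersection count equals the product of degrees.
Intersection count = 17 * 14 = 238

238


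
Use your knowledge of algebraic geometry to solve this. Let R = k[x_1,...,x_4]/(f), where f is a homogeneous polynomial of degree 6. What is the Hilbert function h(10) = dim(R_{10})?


For R = k[x_1,...,x_n]/(f) with f homogeneous of degree e:
The Hilbert series is (1 - t^e)/(1 - t)^n.
So h(d) = C(d+n-1, n-1) - C(d-e+n-1, n-1) for d >= e.
With n=4, e=6, d=10:
C(10+4-1, 4-1) = C(13, 3) = 286
C(10-6+4-1, 4-1) = C(7, 3) = 35
h(10) = 286 - 35 = 251

251


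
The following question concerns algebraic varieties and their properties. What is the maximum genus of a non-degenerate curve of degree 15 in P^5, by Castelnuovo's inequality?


Castelnuovo's bound: write d - 1 = m(r-1) + epsilon with 0 <= epsilon < r-1.
d - 1 = 15 - 1 = 14
r - 1 = 5 - 1 = 4
14 = 3*4 + 2, so m = 3, epsilon = 2
pi(d, r) = m(m-1)(r-1)/2 + m*epsilon
= 3*2*4/2 + 3*2
= 24/2 + 6
= 12 + 6 = 18

18


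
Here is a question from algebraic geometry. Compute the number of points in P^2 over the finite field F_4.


P^2(F_4) has (q^(n+1) - 1)/(q - 1) points.
= 4^2 + 4^1 + 4^0
= 16 + 4 + 1
= 21

21


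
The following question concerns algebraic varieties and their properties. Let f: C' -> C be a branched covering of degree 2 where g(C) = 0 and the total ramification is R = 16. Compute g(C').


Riemann-Hurwitz formula: 2g' - 2 = d(2g - 2) + R
Given: d = 2, g = 0, R = 16
2g' - 2 = 2*(2*0 - 2) + 16
2g' - 2 = 2*(-2) + 16
2g' - 2 = -4 + 16 = 12
2g' = 14
g' = 7

7


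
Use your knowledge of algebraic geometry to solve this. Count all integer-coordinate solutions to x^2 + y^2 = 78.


Systematically check integer values of x where x^2 <= 78.
For each valid x, check if 78 - x^2 is a perfect square.
Total integer solutions found: 0

0


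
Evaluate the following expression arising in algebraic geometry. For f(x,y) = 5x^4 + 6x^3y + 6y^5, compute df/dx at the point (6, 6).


df/dx = 4*5*x^3 + 3*6*x^2*y
At (6,6): 4*5*6^3 + 3*6*6^2*6
= 4320 + 3888
= 8208

8208


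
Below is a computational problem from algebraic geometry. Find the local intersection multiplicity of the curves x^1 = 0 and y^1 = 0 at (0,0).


The intersection multiplicity of V(x^a) and V(y^b) at the origin is:
I(O; V(x^1), V(y^1)) = dim_k(k[x,y]/(x^1, y^1))
A basis for k[x,y]/(x^1, y^1) is the set of monomials x^i * y^j
where 0 <= i < 1 and 0 <= j < 1.
The number of such monomials is 1 * 1 = 1

1


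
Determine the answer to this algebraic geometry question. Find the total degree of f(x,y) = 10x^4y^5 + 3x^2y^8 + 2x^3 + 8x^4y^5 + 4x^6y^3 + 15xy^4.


Examine each term for its total degree (sum of exponents).
  Term '10x^4y^5' has total degree 4+5 = 9.
  Term '3x^2y^8' has total degree 2+8 = 10.
  Term '2x^3' has total degree 3+0 = 3.
  Term '8x^4y^5' has total degree 4+5 = 9.
  Term '4x^6y^3' has total degree 6+3 = 9.
  Term '15xy^4' has total degree 1+4 = 5.
The maximum total degree among all terms is 10.

10


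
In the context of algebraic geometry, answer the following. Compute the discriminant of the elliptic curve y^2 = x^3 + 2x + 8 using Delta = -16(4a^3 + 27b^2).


Compute each component:
4a^3 = 4*2^3 = 4*8 = 32
27b^2 = 27*8^2 = 27*64 = 1728
4a^3 + 27b^2 = 32 + 1728 = 1760
Delta = -16*1760 = -28160

-28160


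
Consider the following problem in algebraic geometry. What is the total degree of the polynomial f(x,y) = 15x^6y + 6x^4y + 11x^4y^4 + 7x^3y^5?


Examine each term for its total degree (sum of exponents).
  Term '15x^6y' has total degree 6+1 = 7.
  Term '6x^4y' has total degree 4+1 = 5.
  Term '11x^4y^4' has total degree 4+4 = 8.
  Term '7x^3y^5' has total degree 3+5 = 8.
The maximum total degree among all terms is 8.

8


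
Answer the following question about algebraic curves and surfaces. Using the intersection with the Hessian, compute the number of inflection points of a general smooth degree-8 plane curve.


For a general smooth plane curve C of degree d, the inflection points are
the intersection of C with its Hessian curve, which has degree 3(d-2).
By Bezout, the total intersection number is d * 3(d-2) = 8 * 18 = 144.
For a general curve every flex is ordinary, so each contributes
multiplicity 1 to C·Hess(C), and the number of distinct inflection
points is 3d(d-2).
Inflection points = 3*8*(8-2) = 3*8*6 = 144

144


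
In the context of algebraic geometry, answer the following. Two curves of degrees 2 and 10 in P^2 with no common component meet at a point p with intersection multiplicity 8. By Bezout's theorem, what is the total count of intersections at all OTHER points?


By Bezout's theorem, the total intersection number is d1 * d2.
Total = 2 * 10 = 20
Intersection multiplicity at p = 8
Remaining intersections = 20 - 8 = 12

12


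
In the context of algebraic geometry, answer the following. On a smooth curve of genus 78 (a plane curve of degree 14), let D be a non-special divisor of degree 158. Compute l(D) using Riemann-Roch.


First, compute the genus of a smooth plane curve of degree 14:
g = (d-1)(d-2)/2 = (14-1)(14-2)/2 = 78
For a non-special divisor D (i.e., h^1(D) = 0), Riemann-Roch gives:
l(D) = deg(D) - g + 1
Since deg(D) = 158 >= 2g - 1 = 155, D is non-special.
l(D) = 158 - 78 + 1 = 81

81


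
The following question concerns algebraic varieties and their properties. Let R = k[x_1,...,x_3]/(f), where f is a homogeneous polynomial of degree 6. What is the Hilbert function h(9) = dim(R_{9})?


For R = k[x_1,...,x_n]/(f) with f homogeneous of degree e:
The Hilbert series is (1 - t^e)/(1 - t)^n.
So h(d) = C(d+n-1, n-1) - C(d-e+n-1, n-1) for d >= e.
With n=3, e=6, d=9:
C(9+3-1, 3-1) = C(11, 2) = 55
C(9-6+3-1, 3-1) = C(5, 2) = 10
h(9) = 55 - 10 = 45

45


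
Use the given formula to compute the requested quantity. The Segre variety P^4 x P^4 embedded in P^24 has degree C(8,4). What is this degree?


The degree of the Segre variety P^4 x P^4 is C(m+n, m).
= C(8, 4)
= 70

70


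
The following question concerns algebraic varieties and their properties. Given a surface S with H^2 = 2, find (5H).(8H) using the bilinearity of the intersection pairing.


Using bilinearity of the intersection pairing on a surface S:
(aH).(bH) = ab * (H.H)
We have H^2 = 2.
D.E = (5H).(8H) = 5*8*2
= 40*2
= 80

80


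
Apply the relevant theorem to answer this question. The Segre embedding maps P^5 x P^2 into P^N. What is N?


The Segre embedding maps P^m x P^n into P^N via
all products of coordinates from each factor.
N = (m+1)(n+1) - 1
N = (5+1)(2+1) - 1
N = 6*3 - 1
N = 18 - 1 = 17

17


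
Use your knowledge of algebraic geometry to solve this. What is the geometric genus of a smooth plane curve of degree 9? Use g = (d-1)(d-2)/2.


Using the genus formula for smooth plane curves:
g = (d-1)(d-2)/2
g = (9-1)(9-2)/2
g = 8*7/2
g = 56/2 = 28

28


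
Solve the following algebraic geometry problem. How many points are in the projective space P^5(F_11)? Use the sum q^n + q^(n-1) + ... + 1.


P^5(F_11) has (q^(n+1) - 1)/(q - 1) points.
= 11^5 + 11^4 + 11^3 + 11^2 + 11^1 + 11^0
= 161051 + 14641 + 1331 + 121 + 11 + 1
= 177156

177156


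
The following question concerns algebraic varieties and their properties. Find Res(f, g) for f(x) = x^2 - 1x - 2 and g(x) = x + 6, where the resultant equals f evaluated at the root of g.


For Res(f, x - c), we evaluate f at x = c.
f(-6) = (-6)^2 - 1*(-6) - 2
= 36 + 6 - 2
= 42 - 2 = 40
Res(f, g) = 40

40


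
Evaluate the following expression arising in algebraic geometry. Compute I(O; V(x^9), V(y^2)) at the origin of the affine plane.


The intersection multiplicity of V(x^a) and V(y^b) at the origin is:
I(O; V(x^9), V(y^2)) = dim_k(k[x,y]/(x^9, y^2))
A basis for k[x,y]/(x^9, y^2) is the set of monomials x^i * y^j
where 0 <= i < 9 and 0 <= j < 2.
The number of such monomials is 9 * 2 = 18

18


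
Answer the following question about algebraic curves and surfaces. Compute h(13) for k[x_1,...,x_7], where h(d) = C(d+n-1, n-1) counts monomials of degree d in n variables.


The Hilbert function for the polynomial ring in 7 variables is:
h(d) = C(d+n-1, n-1)
h(13) = C(13+7-1, 7-1) = C(19, 6)
= 19! / (6! * 13!)
= 27132

27132


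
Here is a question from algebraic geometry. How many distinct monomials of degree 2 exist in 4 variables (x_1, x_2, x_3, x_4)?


The number of degree-2 monomials in 4 variables is C(d+n-1, n-1).
= C(2+4-1, 4-1) = C(5, 3)
= 10

10


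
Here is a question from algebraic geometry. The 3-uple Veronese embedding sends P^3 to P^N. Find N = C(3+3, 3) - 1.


The Veronese embedding v_d: P^n -> P^N maps each point to all
degree-d monomials in n+1 homogeneous coordinates.
N = C(n+d, d) - 1
N = C(3+3, 3) - 1
N = C(6, 3) - 1
C(6, 3) = 20
N = 20 - 1 = 19

19


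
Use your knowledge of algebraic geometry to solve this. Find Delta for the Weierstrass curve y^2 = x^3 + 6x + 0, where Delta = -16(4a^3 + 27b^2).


Compute each component:
4a^3 = 4*6^3 = 4*216 = 864
27b^2 = 27*0^2 = 27*0 = 0
4a^3 + 27b^2 = 864 + 0 = 864
Delta = -16*864 = -13824

-13824


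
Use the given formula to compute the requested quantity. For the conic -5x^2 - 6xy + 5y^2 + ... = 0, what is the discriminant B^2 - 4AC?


The discriminant of a conic Ax^2 + Bxy + Cy^2 + ... = 0 is B^2 - 4AC.
B^2 = (-6)^2 = 36
4AC = 4*(-5)*5 = -100
Discriminant = 36 + 100 = 136

136


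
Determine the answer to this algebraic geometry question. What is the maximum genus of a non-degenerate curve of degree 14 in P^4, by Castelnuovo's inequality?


Castelnuovo's bound: write d - 1 = m(r-1) + epsilon with 0 <= epsilon < r-1.
d - 1 = 14 - 1 = 13
r - 1 = 4 - 1 = 3
13 = 4*3 + 1, so m = 4, epsilon = 1
pi(d, r) = m(m-1)(r-1)/2 + m*epsilon
= 4*3*3/2 + 4*1
= 36/2 + 4
= 18 + 4 = 22

22


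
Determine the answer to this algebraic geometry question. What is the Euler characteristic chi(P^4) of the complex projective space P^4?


The complex projective space P^4 has one cell in each even real dimension 0, 2, ..., 8.
The cohomology groups are H^{2k}(P^4) = Z for k = 0,...,4, and 0 otherwise.
Euler characteristic = sum of Betti numbers = 1 per even-dimensional cohomology group.
chi(P^4) = 4 + 1 = 5

5


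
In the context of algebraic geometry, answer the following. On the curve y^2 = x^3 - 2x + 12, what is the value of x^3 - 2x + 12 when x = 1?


Compute x^3 - 2x + 12 at x = 1:
x^3 = 1^3 = 1
(-2)*x = (-2)*1 = -2
Sum: 1 - 2 + 12 = 11

11


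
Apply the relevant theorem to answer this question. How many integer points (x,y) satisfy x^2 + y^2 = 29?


Systematically check integer values of x where x^2 <= 29.
For each valid x, check if 29 - x^2 is a perfect square.
x=2: 29 - 4 = 25, sqrt = 5 (valid)
x=5: 29 - 25 = 4, sqrt = 2 (valid)
Total integer solutions found: 8

8


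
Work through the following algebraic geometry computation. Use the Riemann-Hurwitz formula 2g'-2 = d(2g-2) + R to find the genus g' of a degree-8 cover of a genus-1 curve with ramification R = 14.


Riemann-Hurwitz formula: 2g' - 2 = d(2g - 2) + R
Given: d = 8, g = 1, R = 14
2g' - 2 = 8*(2*1 - 2) + 14
2g' - 2 = 8*0 + 14
2g' - 2 = 0 + 14 = 14
2g' = 16
g' = 8

8


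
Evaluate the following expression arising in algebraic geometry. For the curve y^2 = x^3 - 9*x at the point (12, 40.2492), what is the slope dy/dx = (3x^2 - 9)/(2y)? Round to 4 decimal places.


Using implicit differentiation of y^2 = x^3 - 9*x:
2y * dy/dx = 3x^2 - 9
dy/dx = (3x^2 - 9)/(2y)
Numerator: 3*12^2 - 9 = 423
Denominator: 2*40.2492 = 80.4984
dy/dx = 423/80.4984 = 5.2548

5.2548


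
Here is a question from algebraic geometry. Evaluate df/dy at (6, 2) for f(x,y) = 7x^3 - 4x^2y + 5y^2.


df/dy = (-4)*x^2 + 2*5*y^1
At (6,2): (-4)*6^2 + 2*5*2^1
= -144 + 20
= -124

-124


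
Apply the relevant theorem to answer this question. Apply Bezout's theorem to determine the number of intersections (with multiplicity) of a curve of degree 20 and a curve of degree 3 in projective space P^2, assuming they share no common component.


Bezout's theorem states the intersection count equals the product of degrees.
Intersection count = 20 * 3 = 60

60


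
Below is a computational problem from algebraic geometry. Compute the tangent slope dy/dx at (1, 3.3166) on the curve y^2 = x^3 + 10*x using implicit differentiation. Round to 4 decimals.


Using implicit differentiation of y^2 = x^3 + 10*x:
2y * dy/dx = 3x^2 + 10
dy/dx = (3x^2 + 10)/(2y)
Numerator: 3*1^2 + 10 = 13
Denominator: 2*3.3166 = 6.6332
dy/dx = 13/6.6332 = 1.9598

1.9598


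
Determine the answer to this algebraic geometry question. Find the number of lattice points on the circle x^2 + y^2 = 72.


Systematically check integer values of x where x^2 <= 72.
For each valid x, check if 72 - x^2 is a perfect square.
x=6: 72 - 36 = 36, sqrt = 6 (valid)
Total integer solutions found: 4

4


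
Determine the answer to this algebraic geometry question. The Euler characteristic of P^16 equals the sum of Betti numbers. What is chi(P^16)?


The complex projective space P^16 has one cell in each even real dimension 0, 2, ..., 32.
The cohomology groups are H^{2k}(P^16) = Z for k = 0,...,16, and 0 otherwise.
Euler characteristic = sum of Betti numbers = 1 per even-dimensional cohomology group.
chi(P^16) = 16 + 1 = 17

17


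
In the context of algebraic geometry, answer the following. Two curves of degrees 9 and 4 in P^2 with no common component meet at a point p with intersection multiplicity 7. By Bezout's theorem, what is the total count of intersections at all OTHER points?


By Bezout's theorem, the total intersection number is d1 * d2.
Total = 9 * 4 = 36
Intersection multiplicity at p = 7
Remaining intersections = 36 - 7 = 29

29


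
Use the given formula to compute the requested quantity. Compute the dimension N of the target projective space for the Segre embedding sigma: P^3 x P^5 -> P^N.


The Segre embedding maps P^m x P^n into P^N via
all products of coordinates from each factor.
N = (m+1)(n+1) - 1
N = (3+1)(5+1) - 1
N = 4*6 - 1
N = 24 - 1 = 23

23


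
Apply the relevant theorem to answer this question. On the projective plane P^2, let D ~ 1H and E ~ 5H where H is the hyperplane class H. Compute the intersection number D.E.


Using bilinearity of the intersection pairing on the projective plane P^2:
(aH).(bH) = ab * (H.H)
We have H^2 = 1 (Bezout).
D.E = (1H).(5H) = 1*5*1
= 5*1
= 5

5


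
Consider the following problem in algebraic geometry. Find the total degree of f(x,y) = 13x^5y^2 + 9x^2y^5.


Examine each term for its total degree (sum of exponents).
  Term '13x^5y^2' has total degree 5+2 = 7.
  Term '9x^2y^5' has total degree 2+5 = 7.
The maximum total degree among all terms is 7.

7


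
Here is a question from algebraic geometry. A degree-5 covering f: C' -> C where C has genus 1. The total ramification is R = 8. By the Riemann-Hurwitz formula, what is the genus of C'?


Riemann-Hurwitz formula: 2g' - 2 = d(2g - 2) + R
Given: d = 5, g = 1, R = 8
2g' - 2 = 5*(2*1 - 2) + 8
2g' - 2 = 5*0 + 8
2g' - 2 = 0 + 8 = 8
2g' = 10
g' = 5

5


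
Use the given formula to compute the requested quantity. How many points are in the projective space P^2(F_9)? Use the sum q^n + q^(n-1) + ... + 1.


P^2(F_9) has (q^(n+1) - 1)/(q - 1) points.
= 9^2 + 9^1 + 9^0
= 81 + 9 + 1
= 91

91


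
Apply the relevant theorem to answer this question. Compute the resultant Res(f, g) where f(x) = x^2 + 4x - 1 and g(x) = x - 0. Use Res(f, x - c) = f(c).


For Res(f, x - c), we evaluate f at x = c.
f(0) = 0^2 + 4*0 - 1
= 0 + 0 - 1
= 0 - 1 = -1
Res(f, g) = -1

-1


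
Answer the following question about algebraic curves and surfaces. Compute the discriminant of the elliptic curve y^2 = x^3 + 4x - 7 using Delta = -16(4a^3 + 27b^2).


Compute each component:
4a^3 = 4*4^3 = 4*64 = 256
27b^2 = 27*(-7)^2 = 27*49 = 1323
4a^3 + 27b^2 = 256 + 1323 = 1579
Delta = -16*1579 = -25264

-25264


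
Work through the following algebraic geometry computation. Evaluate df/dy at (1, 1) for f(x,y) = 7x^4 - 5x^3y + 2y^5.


df/dy = (-5)*x^3 + 5*2*y^4
At (1,1): (-5)*1^3 + 5*2*1^4
= -5 + 10
= 5

5


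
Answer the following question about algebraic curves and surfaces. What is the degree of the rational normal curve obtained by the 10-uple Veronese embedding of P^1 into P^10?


The rational normal curve in P^10 is the image of P^1 under the 10-uple Veronese.
A general hyperplane in P^10 pulls back to a degree-10 form on P^1, which has 10 zeros,
so the curve meets a general hyperplane in 10 points. Degree = 10.

10


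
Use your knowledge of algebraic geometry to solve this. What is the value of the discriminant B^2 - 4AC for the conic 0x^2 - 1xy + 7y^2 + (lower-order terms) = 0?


The discriminant of a conic Ax^2 + Bxy + Cy^2 + ... = 0 is B^2 - 4AC.
B^2 = (-1)^2 = 1
4AC = 4*0*7 = 0
Discriminant = 1 + 0 = 1

1


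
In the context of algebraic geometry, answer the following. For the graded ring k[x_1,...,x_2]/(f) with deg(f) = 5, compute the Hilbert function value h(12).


For R = k[x_1,...,x_n]/(f) with f homogeneous of degree e:
The Hilbert series is (1 - t^e)/(1 - t)^n.
So h(d) = C(d+n-1, n-1) - C(d-e+n-1, n-1) for d >= e.
With n=2, e=5, d=12:
C(12+2-1, 2-1) = C(13, 1) = 13
C(12-5+2-1, 2-1) = C(8, 1) = 8
h(12) = 13 - 8 = 5

5
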